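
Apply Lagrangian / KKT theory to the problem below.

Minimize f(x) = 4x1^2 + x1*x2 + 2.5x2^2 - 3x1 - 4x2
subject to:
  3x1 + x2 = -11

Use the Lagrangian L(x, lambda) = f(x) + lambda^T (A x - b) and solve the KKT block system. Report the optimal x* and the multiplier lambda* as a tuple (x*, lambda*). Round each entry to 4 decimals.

Form the Lagrangian:
  L(x, lambda) = (1/2) x^T Q x + c^T x + lambda^T (A x - b)
Stationarity (grad_x L = 0): Q x + c + A^T lambda = 0.
Primal feasibility: A x = b.

This gives the KKT block system:
  [ Q   A^T ] [ x     ]   [-c ]
  [ A    0  ] [ lambda ] = [ b ]

Solving the linear system:
  x*      = (-3.4681, -0.5957)
  lambda* = (10.4468)
  f(x*)   = 63.8511

x* = (-3.4681, -0.5957), lambda* = (10.4468)


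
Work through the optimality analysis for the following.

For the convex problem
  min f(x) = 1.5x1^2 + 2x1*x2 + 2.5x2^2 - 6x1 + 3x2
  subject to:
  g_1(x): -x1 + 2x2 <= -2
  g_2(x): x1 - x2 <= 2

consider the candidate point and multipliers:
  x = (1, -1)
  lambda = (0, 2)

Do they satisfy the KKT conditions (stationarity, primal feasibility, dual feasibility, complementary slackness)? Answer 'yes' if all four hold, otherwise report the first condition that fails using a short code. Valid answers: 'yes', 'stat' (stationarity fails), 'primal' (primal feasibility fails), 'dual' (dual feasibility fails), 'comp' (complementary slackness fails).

Gradient of f: grad f(x) = Q x + c = (-5, 0)
Constraint values g_i(x) = a_i^T x - b_i:
  g_1((1, -1)) = -1
  g_2((1, -1)) = 0
Stationarity residual: grad f(x) + sum_i lambda_i a_i = (-3, -2)
  -> stationarity FAILS
Primal feasibility (all g_i <= 0): OK
Dual feasibility (all lambda_i >= 0): OK
Complementary slackness (lambda_i * g_i(x) = 0 for all i): OK

Verdict: the first failing condition is stationarity -> stat.

stat


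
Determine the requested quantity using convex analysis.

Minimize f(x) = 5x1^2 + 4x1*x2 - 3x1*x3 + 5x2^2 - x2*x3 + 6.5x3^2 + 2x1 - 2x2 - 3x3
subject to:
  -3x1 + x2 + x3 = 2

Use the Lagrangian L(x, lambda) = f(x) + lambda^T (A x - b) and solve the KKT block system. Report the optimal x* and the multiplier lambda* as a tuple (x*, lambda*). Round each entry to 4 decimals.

Form the Lagrangian:
  L(x, lambda) = (1/2) x^T Q x + c^T x + lambda^T (A x - b)
Stationarity (grad_x L = 0): Q x + c + A^T lambda = 0.
Primal feasibility: A x = b.

This gives the KKT block system:
  [ Q   A^T ] [ x     ]   [-c ]
  [ A    0  ] [ lambda ] = [ b ]

Solving the linear system:
  x*      = (-0.4533, 0.4453, 0.1947)
  lambda* = (-0.4453)
  f(x*)   = -0.7453

x* = (-0.4533, 0.4453, 0.1947), lambda* = (-0.4453)


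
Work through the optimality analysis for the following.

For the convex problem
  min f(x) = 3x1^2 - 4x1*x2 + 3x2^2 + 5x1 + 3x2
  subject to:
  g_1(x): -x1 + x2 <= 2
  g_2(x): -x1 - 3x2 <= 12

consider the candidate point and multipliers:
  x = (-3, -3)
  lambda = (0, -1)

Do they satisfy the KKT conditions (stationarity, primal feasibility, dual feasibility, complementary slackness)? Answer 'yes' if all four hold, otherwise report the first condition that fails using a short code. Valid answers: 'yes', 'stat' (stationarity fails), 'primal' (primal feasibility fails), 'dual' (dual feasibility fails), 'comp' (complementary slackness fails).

Gradient of f: grad f(x) = Q x + c = (-1, -3)
Constraint values g_i(x) = a_i^T x - b_i:
  g_1((-3, -3)) = -2
  g_2((-3, -3)) = 0
Stationarity residual: grad f(x) + sum_i lambda_i a_i = (0, 0)
  -> stationarity OK
Primal feasibility (all g_i <= 0): OK
Dual feasibility (all lambda_i >= 0): FAILS
Complementary slackness (lambda_i * g_i(x) = 0 for all i): OK

Verdict: the first failing condition is dual_feasibility -> dual.

dual


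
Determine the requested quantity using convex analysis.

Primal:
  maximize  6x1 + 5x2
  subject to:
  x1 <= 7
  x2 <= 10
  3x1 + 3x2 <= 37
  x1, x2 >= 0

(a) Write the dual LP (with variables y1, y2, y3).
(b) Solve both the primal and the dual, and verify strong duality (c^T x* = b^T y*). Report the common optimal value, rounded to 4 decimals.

The standard primal-dual pair for 'max c^T x s.t. A x <= b, x >= 0' is:
  Dual:  min b^T y  s.t.  A^T y >= c,  y >= 0.

So the dual LP is:
  minimize  7y1 + 10y2 + 37y3
  subject to:
    y1 + 3y3 >= 6
    y2 + 3y3 >= 5
    y1, y2, y3 >= 0

Solving the primal: x* = (7, 5.3333).
  primal value c^T x* = 68.6667.
Solving the dual: y* = (1, 0, 1.6667).
  dual value b^T y* = 68.6667.
Strong duality: c^T x* = b^T y*. Confirmed.

68.6667


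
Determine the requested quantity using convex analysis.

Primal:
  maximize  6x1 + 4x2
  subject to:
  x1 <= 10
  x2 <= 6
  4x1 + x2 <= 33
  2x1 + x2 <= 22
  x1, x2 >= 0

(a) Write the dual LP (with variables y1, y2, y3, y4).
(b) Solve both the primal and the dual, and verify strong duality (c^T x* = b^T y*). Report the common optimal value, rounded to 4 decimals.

The standard primal-dual pair for 'max c^T x s.t. A x <= b, x >= 0' is:
  Dual:  min b^T y  s.t.  A^T y >= c,  y >= 0.

So the dual LP is:
  minimize  10y1 + 6y2 + 33y3 + 22y4
  subject to:
    y1 + 4y3 + 2y4 >= 6
    y2 + y3 + y4 >= 4
    y1, y2, y3, y4 >= 0

Solving the primal: x* = (6.75, 6).
  primal value c^T x* = 64.5.
Solving the dual: y* = (0, 2.5, 1.5, 0).
  dual value b^T y* = 64.5.
Strong duality: c^T x* = b^T y*. Confirmed.

64.5


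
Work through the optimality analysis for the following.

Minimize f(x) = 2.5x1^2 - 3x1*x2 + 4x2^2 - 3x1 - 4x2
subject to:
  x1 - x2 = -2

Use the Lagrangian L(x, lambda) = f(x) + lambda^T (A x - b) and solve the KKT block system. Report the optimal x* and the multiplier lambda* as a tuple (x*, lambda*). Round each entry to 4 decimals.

Form the Lagrangian:
  L(x, lambda) = (1/2) x^T Q x + c^T x + lambda^T (A x - b)
Stationarity (grad_x L = 0): Q x + c + A^T lambda = 0.
Primal feasibility: A x = b.

This gives the KKT block system:
  [ Q   A^T ] [ x     ]   [-c ]
  [ A    0  ] [ lambda ] = [ b ]

Solving the linear system:
  x*      = (-0.4286, 1.5714)
  lambda* = (9.8571)
  f(x*)   = 7.3571

x* = (-0.4286, 1.5714), lambda* = (9.8571)


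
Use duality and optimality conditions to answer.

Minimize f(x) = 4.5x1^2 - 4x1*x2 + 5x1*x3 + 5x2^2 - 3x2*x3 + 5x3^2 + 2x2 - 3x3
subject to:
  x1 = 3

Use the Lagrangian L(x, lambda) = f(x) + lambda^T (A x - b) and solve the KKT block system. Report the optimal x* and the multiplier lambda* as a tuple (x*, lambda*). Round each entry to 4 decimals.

Form the Lagrangian:
  L(x, lambda) = (1/2) x^T Q x + c^T x + lambda^T (A x - b)
Stationarity (grad_x L = 0): Q x + c + A^T lambda = 0.
Primal feasibility: A x = b.

This gives the KKT block system:
  [ Q   A^T ] [ x     ]   [-c ]
  [ A    0  ] [ lambda ] = [ b ]

Solving the linear system:
  x*      = (3, 0.7033, -0.989)
  lambda* = (-19.2418)
  f(x*)   = 31.0495

x* = (3, 0.7033, -0.989), lambda* = (-19.2418)


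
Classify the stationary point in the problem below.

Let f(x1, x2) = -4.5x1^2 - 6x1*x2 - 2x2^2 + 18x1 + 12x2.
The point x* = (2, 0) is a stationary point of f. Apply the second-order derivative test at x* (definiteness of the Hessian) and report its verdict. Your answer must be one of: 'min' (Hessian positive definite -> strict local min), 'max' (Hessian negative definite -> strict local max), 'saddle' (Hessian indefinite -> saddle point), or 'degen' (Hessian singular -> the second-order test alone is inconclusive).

Compute the Hessian H = grad^2 f:
  H = [[-9, -6], [-6, -4]]
Verify stationarity: grad f(x*) = H x* + g = (0, 0).
Eigenvalues of H: -13, 0.
H has a zero eigenvalue (singular; negative semidefinite but not definite), so H is neither positive definite, negative definite, nor indefinite. The second-order test alone is inconclusive -> degen.
(Indeed, f is constant along the null direction of H through x*, so x* is not a strict local extremum.)

degen


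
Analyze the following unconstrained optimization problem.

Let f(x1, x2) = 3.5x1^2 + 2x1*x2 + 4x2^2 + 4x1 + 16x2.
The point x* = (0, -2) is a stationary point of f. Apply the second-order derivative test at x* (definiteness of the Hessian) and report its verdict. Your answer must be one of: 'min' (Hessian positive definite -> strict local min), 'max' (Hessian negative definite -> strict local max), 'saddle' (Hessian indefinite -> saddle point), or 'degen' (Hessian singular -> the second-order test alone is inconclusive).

Compute the Hessian H = grad^2 f:
  H = [[7, 2], [2, 8]]
Verify stationarity: grad f(x*) = H x* + g = (0, 0).
Eigenvalues of H: 5.4384, 9.5616.
Both eigenvalues > 0, so H is positive definite -> x* is a strict local min.

min


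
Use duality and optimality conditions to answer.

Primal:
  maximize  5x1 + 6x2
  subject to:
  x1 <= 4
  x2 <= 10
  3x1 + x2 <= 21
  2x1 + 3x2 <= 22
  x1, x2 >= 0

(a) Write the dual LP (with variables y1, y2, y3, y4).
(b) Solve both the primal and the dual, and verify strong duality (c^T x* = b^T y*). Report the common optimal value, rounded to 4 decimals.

The standard primal-dual pair for 'max c^T x s.t. A x <= b, x >= 0' is:
  Dual:  min b^T y  s.t.  A^T y >= c,  y >= 0.

So the dual LP is:
  minimize  4y1 + 10y2 + 21y3 + 22y4
  subject to:
    y1 + 3y3 + 2y4 >= 5
    y2 + y3 + 3y4 >= 6
    y1, y2, y3, y4 >= 0

Solving the primal: x* = (4, 4.6667).
  primal value c^T x* = 48.
Solving the dual: y* = (1, 0, 0, 2).
  dual value b^T y* = 48.
Strong duality: c^T x* = b^T y*. Confirmed.

48


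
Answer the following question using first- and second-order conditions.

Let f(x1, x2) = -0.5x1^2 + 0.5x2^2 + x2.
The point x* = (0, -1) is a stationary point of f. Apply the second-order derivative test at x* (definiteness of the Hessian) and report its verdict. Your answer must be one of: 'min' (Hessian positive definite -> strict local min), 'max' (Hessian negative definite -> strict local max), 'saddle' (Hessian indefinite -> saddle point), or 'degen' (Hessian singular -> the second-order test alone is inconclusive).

Compute the Hessian H = grad^2 f:
  H = [[-1, 0], [0, 1]]
Verify stationarity: grad f(x*) = H x* + g = (0, 0).
Eigenvalues of H: -1, 1.
Eigenvalues have mixed signs, so H is indefinite -> x* is a saddle point.

saddle


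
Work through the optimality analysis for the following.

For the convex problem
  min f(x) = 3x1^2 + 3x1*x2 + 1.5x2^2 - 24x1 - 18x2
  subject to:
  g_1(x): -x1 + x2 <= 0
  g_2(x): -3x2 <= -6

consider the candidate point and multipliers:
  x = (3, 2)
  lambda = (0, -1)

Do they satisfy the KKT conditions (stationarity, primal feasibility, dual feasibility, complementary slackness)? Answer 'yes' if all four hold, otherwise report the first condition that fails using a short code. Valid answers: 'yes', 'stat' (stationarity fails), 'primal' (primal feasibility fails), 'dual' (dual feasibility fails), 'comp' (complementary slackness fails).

Gradient of f: grad f(x) = Q x + c = (0, -3)
Constraint values g_i(x) = a_i^T x - b_i:
  g_1((3, 2)) = -1
  g_2((3, 2)) = 0
Stationarity residual: grad f(x) + sum_i lambda_i a_i = (0, 0)
  -> stationarity OK
Primal feasibility (all g_i <= 0): OK
Dual feasibility (all lambda_i >= 0): FAILS
Complementary slackness (lambda_i * g_i(x) = 0 for all i): OK

Verdict: the first failing condition is dual_feasibility -> dual.

dual


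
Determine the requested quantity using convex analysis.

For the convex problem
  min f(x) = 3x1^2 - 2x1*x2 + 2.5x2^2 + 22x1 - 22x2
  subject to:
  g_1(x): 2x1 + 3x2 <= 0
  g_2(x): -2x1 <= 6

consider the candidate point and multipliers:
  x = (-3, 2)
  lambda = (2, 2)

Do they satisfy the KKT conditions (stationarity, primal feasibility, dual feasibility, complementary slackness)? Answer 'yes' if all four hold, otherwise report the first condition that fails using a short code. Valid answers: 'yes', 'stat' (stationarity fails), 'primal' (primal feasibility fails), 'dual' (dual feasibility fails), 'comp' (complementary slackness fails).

Gradient of f: grad f(x) = Q x + c = (0, -6)
Constraint values g_i(x) = a_i^T x - b_i:
  g_1((-3, 2)) = 0
  g_2((-3, 2)) = 0
Stationarity residual: grad f(x) + sum_i lambda_i a_i = (0, 0)
  -> stationarity OK
Primal feasibility (all g_i <= 0): OK
Dual feasibility (all lambda_i >= 0): OK
Complementary slackness (lambda_i * g_i(x) = 0 for all i): OK

Verdict: yes, KKT holds.

yes


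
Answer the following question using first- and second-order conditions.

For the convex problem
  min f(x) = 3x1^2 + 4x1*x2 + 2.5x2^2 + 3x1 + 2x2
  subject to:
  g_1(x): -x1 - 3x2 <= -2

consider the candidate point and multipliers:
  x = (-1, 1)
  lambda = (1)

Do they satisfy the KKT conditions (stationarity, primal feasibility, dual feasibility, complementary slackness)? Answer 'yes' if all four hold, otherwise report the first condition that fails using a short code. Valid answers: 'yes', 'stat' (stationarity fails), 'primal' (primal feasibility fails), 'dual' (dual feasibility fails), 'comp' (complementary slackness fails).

Gradient of f: grad f(x) = Q x + c = (1, 3)
Constraint values g_i(x) = a_i^T x - b_i:
  g_1((-1, 1)) = 0
Stationarity residual: grad f(x) + sum_i lambda_i a_i = (0, 0)
  -> stationarity OK
Primal feasibility (all g_i <= 0): OK
Dual feasibility (all lambda_i >= 0): OK
Complementary slackness (lambda_i * g_i(x) = 0 for all i): OK

Verdict: yes, KKT holds.

yes


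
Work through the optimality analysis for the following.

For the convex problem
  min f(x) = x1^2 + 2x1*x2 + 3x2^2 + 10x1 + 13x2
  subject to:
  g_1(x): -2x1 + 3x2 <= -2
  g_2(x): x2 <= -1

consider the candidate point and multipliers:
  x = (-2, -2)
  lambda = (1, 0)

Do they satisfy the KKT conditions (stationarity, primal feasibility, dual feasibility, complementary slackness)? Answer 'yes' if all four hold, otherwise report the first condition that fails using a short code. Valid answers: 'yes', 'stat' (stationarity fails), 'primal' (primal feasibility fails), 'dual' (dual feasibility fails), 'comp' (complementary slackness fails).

Gradient of f: grad f(x) = Q x + c = (2, -3)
Constraint values g_i(x) = a_i^T x - b_i:
  g_1((-2, -2)) = 0
  g_2((-2, -2)) = -1
Stationarity residual: grad f(x) + sum_i lambda_i a_i = (0, 0)
  -> stationarity OK
Primal feasibility (all g_i <= 0): OK
Dual feasibility (all lambda_i >= 0): OK
Complementary slackness (lambda_i * g_i(x) = 0 for all i): OK

Verdict: yes, KKT holds.

yes


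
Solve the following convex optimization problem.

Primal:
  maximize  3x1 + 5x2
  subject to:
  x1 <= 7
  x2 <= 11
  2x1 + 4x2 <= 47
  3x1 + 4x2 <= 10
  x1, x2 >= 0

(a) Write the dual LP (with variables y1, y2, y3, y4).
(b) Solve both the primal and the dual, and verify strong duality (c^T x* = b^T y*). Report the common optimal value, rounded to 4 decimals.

The standard primal-dual pair for 'max c^T x s.t. A x <= b, x >= 0' is:
  Dual:  min b^T y  s.t.  A^T y >= c,  y >= 0.

So the dual LP is:
  minimize  7y1 + 11y2 + 47y3 + 10y4
  subject to:
    y1 + 2y3 + 3y4 >= 3
    y2 + 4y3 + 4y4 >= 5
    y1, y2, y3, y4 >= 0

Solving the primal: x* = (0, 2.5).
  primal value c^T x* = 12.5.
Solving the dual: y* = (0, 0, 0, 1.25).
  dual value b^T y* = 12.5.
Strong duality: c^T x* = b^T y*. Confirmed.

12.5


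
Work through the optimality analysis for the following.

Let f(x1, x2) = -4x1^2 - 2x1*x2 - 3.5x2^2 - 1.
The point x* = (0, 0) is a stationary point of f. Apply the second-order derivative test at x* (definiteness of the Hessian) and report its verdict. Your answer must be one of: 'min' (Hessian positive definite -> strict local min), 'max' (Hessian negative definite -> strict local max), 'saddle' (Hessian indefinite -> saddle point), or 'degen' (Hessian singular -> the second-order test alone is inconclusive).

Compute the Hessian H = grad^2 f:
  H = [[-8, -2], [-2, -7]]
Verify stationarity: grad f(x*) = H x* + g = (0, 0).
Eigenvalues of H: -9.5616, -5.4384.
Both eigenvalues < 0, so H is negative definite -> x* is a strict local max.

max


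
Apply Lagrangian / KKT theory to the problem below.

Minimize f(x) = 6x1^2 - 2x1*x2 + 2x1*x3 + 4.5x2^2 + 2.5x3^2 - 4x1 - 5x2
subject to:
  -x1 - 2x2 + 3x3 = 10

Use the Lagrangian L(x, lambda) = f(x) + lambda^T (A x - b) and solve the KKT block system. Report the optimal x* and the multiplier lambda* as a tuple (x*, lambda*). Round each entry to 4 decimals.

Form the Lagrangian:
  L(x, lambda) = (1/2) x^T Q x + c^T x + lambda^T (A x - b)
Stationarity (grad_x L = 0): Q x + c + A^T lambda = 0.
Primal feasibility: A x = b.

This gives the KKT block system:
  [ Q   A^T ] [ x     ]   [-c ]
  [ A    0  ] [ lambda ] = [ b ]

Solving the linear system:
  x*      = (-0.5753, -0.5218, 2.7937)
  lambda* = (-4.2727)
  f(x*)   = 23.8183

x* = (-0.5753, -0.5218, 2.7937), lambda* = (-4.2727)


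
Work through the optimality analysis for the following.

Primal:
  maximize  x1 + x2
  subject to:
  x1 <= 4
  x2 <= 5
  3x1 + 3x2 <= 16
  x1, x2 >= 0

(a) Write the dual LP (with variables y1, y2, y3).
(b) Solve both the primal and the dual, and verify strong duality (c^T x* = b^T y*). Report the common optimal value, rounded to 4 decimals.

The standard primal-dual pair for 'max c^T x s.t. A x <= b, x >= 0' is:
  Dual:  min b^T y  s.t.  A^T y >= c,  y >= 0.

So the dual LP is:
  minimize  4y1 + 5y2 + 16y3
  subject to:
    y1 + 3y3 >= 1
    y2 + 3y3 >= 1
    y1, y2, y3 >= 0

Solving the primal: x* = (0.3333, 5).
  primal value c^T x* = 5.3333.
Solving the dual: y* = (0, 0, 0.3333).
  dual value b^T y* = 5.3333.
Strong duality: c^T x* = b^T y*. Confirmed.

5.3333


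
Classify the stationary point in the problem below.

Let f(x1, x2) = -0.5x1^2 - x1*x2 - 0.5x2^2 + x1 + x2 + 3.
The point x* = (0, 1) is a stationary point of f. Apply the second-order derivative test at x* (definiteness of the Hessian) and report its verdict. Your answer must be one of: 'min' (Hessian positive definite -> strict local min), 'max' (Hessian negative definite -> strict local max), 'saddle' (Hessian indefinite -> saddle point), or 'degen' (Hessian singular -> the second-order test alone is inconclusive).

Compute the Hessian H = grad^2 f:
  H = [[-1, -1], [-1, -1]]
Verify stationarity: grad f(x*) = H x* + g = (0, 0).
Eigenvalues of H: -2, 0.
H has a zero eigenvalue (singular; negative semidefinite but not definite), so H is neither positive definite, negative definite, nor indefinite. The second-order test alone is inconclusive -> degen.
(Indeed, f is constant along the null direction of H through x*, so x* is not a strict local extremum.)

degen


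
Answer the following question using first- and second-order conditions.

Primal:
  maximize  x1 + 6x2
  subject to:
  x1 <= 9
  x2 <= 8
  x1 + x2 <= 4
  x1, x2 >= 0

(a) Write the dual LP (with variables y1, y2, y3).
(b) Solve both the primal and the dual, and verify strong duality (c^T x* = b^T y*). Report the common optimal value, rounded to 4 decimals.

The standard primal-dual pair for 'max c^T x s.t. A x <= b, x >= 0' is:
  Dual:  min b^T y  s.t.  A^T y >= c,  y >= 0.

So the dual LP is:
  minimize  9y1 + 8y2 + 4y3
  subject to:
    y1 + y3 >= 1
    y2 + y3 >= 6
    y1, y2, y3 >= 0

Solving the primal: x* = (0, 4).
  primal value c^T x* = 24.
Solving the dual: y* = (0, 0, 6).
  dual value b^T y* = 24.
Strong duality: c^T x* = b^T y*. Confirmed.

24


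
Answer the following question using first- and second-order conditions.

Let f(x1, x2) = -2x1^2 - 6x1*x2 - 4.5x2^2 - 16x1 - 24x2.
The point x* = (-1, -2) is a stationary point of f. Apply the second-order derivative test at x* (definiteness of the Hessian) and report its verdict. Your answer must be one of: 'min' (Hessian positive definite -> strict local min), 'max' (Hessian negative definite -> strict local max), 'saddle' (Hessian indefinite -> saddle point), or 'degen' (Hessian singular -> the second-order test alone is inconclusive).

Compute the Hessian H = grad^2 f:
  H = [[-4, -6], [-6, -9]]
Verify stationarity: grad f(x*) = H x* + g = (0, 0).
Eigenvalues of H: -13, 0.
H has a zero eigenvalue (singular; negative semidefinite but not definite), so H is neither positive definite, negative definite, nor indefinite. The second-order test alone is inconclusive -> degen.
(Indeed, f is constant along the null direction of H through x*, so x* is not a strict local extremum.)

degen


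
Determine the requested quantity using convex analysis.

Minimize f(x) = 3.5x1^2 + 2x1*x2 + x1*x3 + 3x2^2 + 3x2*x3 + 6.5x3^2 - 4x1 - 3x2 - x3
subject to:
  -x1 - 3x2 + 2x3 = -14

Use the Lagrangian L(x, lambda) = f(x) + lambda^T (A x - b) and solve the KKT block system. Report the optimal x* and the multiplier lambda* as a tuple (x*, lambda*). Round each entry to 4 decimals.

Form the Lagrangian:
  L(x, lambda) = (1/2) x^T Q x + c^T x + lambda^T (A x - b)
Stationarity (grad_x L = 0): Q x + c + A^T lambda = 0.
Primal feasibility: A x = b.

This gives the KKT block system:
  [ Q   A^T ] [ x     ]   [-c ]
  [ A    0  ] [ lambda ] = [ b ]

Solving the linear system:
  x*      = (0.4737, 3.5031, -1.5085)
  lambda* = (4.8136)
  f(x*)   = 28.2471

x* = (0.4737, 3.5031, -1.5085), lambda* = (4.8136)


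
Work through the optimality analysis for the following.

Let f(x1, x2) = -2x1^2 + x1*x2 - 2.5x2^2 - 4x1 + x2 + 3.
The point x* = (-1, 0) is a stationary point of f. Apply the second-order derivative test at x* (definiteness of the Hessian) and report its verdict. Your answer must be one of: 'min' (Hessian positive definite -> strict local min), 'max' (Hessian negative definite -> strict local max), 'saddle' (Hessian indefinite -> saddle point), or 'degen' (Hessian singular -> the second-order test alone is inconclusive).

Compute the Hessian H = grad^2 f:
  H = [[-4, 1], [1, -5]]
Verify stationarity: grad f(x*) = H x* + g = (0, 0).
Eigenvalues of H: -5.618, -3.382.
Both eigenvalues < 0, so H is negative definite -> x* is a strict local max.

max


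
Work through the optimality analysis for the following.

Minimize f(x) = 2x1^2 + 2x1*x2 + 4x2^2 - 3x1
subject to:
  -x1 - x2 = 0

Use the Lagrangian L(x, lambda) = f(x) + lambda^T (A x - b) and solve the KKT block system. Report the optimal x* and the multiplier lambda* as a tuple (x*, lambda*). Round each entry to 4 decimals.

Form the Lagrangian:
  L(x, lambda) = (1/2) x^T Q x + c^T x + lambda^T (A x - b)
Stationarity (grad_x L = 0): Q x + c + A^T lambda = 0.
Primal feasibility: A x = b.

This gives the KKT block system:
  [ Q   A^T ] [ x     ]   [-c ]
  [ A    0  ] [ lambda ] = [ b ]

Solving the linear system:
  x*      = (0.375, -0.375)
  lambda* = (-2.25)
  f(x*)   = -0.5625

x* = (0.375, -0.375), lambda* = (-2.25)


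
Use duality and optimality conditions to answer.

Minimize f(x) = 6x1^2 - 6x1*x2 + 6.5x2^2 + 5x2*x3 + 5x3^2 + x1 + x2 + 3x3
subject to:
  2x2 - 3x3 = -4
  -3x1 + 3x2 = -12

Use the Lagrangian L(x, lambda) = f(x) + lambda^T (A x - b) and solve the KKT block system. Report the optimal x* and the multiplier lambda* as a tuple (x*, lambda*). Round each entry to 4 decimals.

Form the Lagrangian:
  L(x, lambda) = (1/2) x^T Q x + c^T x + lambda^T (A x - b)
Stationarity (grad_x L = 0): Q x + c + A^T lambda = 0.
Primal feasibility: A x = b.

This gives the KKT block system:
  [ Q   A^T ] [ x     ]   [-c ]
  [ A    0  ] [ lambda ] = [ b ]

Solving the linear system:
  x*      = (2.1935, -1.8065, 0.129)
  lambda* = (-1.5806, 12.7204)
  f(x*)   = 73.5484

x* = (2.1935, -1.8065, 0.129), lambda* = (-1.5806, 12.7204)


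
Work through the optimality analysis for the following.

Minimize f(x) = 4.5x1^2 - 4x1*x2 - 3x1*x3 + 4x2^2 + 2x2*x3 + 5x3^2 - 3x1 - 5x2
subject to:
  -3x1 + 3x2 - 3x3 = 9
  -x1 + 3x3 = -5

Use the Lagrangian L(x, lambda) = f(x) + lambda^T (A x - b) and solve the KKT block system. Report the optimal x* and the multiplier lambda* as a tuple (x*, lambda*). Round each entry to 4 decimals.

Form the Lagrangian:
  L(x, lambda) = (1/2) x^T Q x + c^T x + lambda^T (A x - b)
Stationarity (grad_x L = 0): Q x + c + A^T lambda = 0.
Primal feasibility: A x = b.

This gives the KKT block system:
  [ Q   A^T ] [ x     ]   [-c ]
  [ A    0  ] [ lambda ] = [ b ]

Solving the linear system:
  x*      = (0.3636, 1.8182, -1.5455)
  lambda* = (-1.6667, 2.6364)
  f(x*)   = 9

x* = (0.3636, 1.8182, -1.5455), lambda* = (-1.6667, 2.6364)


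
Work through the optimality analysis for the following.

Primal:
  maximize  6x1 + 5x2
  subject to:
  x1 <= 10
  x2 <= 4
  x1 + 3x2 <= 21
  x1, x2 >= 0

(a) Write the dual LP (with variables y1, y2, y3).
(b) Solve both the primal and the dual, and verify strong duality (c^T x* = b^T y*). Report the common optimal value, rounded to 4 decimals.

The standard primal-dual pair for 'max c^T x s.t. A x <= b, x >= 0' is:
  Dual:  min b^T y  s.t.  A^T y >= c,  y >= 0.

So the dual LP is:
  minimize  10y1 + 4y2 + 21y3
  subject to:
    y1 + y3 >= 6
    y2 + 3y3 >= 5
    y1, y2, y3 >= 0

Solving the primal: x* = (10, 3.6667).
  primal value c^T x* = 78.3333.
Solving the dual: y* = (4.3333, 0, 1.6667).
  dual value b^T y* = 78.3333.
Strong duality: c^T x* = b^T y*. Confirmed.

78.3333


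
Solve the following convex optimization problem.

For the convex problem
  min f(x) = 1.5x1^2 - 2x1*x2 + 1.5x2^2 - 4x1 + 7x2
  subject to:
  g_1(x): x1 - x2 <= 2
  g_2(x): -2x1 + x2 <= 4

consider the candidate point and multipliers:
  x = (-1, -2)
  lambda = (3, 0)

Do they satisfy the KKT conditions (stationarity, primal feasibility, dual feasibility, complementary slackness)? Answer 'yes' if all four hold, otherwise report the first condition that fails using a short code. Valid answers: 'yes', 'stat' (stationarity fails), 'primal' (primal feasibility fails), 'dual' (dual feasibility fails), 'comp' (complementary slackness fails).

Gradient of f: grad f(x) = Q x + c = (-3, 3)
Constraint values g_i(x) = a_i^T x - b_i:
  g_1((-1, -2)) = -1
  g_2((-1, -2)) = -4
Stationarity residual: grad f(x) + sum_i lambda_i a_i = (0, 0)
  -> stationarity OK
Primal feasibility (all g_i <= 0): OK
Dual feasibility (all lambda_i >= 0): OK
Complementary slackness (lambda_i * g_i(x) = 0 for all i): FAILS

Verdict: the first failing condition is complementary_slackness -> comp.

comp


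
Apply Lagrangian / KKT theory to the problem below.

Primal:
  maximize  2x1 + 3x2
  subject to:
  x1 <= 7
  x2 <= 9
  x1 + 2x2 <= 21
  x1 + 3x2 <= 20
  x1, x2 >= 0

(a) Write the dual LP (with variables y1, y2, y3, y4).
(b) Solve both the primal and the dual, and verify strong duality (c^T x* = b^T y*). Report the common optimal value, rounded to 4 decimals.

The standard primal-dual pair for 'max c^T x s.t. A x <= b, x >= 0' is:
  Dual:  min b^T y  s.t.  A^T y >= c,  y >= 0.

So the dual LP is:
  minimize  7y1 + 9y2 + 21y3 + 20y4
  subject to:
    y1 + y3 + y4 >= 2
    y2 + 2y3 + 3y4 >= 3
    y1, y2, y3, y4 >= 0

Solving the primal: x* = (7, 4.3333).
  primal value c^T x* = 27.
Solving the dual: y* = (1, 0, 0, 1).
  dual value b^T y* = 27.
Strong duality: c^T x* = b^T y*. Confirmed.

27


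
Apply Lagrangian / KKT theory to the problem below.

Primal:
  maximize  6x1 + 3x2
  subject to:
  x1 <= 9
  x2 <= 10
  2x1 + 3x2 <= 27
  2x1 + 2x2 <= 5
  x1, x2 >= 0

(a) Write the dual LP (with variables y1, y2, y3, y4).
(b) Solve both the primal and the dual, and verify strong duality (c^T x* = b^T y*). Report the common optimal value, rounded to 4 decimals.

The standard primal-dual pair for 'max c^T x s.t. A x <= b, x >= 0' is:
  Dual:  min b^T y  s.t.  A^T y >= c,  y >= 0.

So the dual LP is:
  minimize  9y1 + 10y2 + 27y3 + 5y4
  subject to:
    y1 + 2y3 + 2y4 >= 6
    y2 + 3y3 + 2y4 >= 3
    y1, y2, y3, y4 >= 0

Solving the primal: x* = (2.5, 0).
  primal value c^T x* = 15.
Solving the dual: y* = (0, 0, 0, 3).
  dual value b^T y* = 15.
Strong duality: c^T x* = b^T y*. Confirmed.

15


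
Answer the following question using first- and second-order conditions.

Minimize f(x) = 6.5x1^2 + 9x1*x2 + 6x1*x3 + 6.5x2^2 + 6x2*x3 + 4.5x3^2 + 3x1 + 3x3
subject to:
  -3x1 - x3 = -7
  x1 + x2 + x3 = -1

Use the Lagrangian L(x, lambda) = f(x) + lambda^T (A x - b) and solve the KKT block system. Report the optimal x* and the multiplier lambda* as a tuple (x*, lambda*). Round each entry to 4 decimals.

Form the Lagrangian:
  L(x, lambda) = (1/2) x^T Q x + c^T x + lambda^T (A x - b)
Stationarity (grad_x L = 0): Q x + c + A^T lambda = 0.
Primal feasibility: A x = b.

This gives the KKT block system:
  [ Q   A^T ] [ x     ]   [-c ]
  [ A    0  ] [ lambda ] = [ b ]

Solving the linear system:
  x*      = (2.7703, -2.4595, -1.3108)
  lambda* = (7.973, 14.9054)
  f(x*)   = 37.5473

x* = (2.7703, -2.4595, -1.3108), lambda* = (7.973, 14.9054)


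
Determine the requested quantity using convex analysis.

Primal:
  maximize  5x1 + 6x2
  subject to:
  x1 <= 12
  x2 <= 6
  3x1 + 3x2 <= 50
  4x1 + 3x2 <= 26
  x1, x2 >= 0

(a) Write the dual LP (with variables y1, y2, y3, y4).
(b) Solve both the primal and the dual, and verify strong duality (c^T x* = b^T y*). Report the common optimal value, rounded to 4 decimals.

The standard primal-dual pair for 'max c^T x s.t. A x <= b, x >= 0' is:
  Dual:  min b^T y  s.t.  A^T y >= c,  y >= 0.

So the dual LP is:
  minimize  12y1 + 6y2 + 50y3 + 26y4
  subject to:
    y1 + 3y3 + 4y4 >= 5
    y2 + 3y3 + 3y4 >= 6
    y1, y2, y3, y4 >= 0

Solving the primal: x* = (2, 6).
  primal value c^T x* = 46.
Solving the dual: y* = (0, 2.25, 0, 1.25).
  dual value b^T y* = 46.
Strong duality: c^T x* = b^T y*. Confirmed.

46


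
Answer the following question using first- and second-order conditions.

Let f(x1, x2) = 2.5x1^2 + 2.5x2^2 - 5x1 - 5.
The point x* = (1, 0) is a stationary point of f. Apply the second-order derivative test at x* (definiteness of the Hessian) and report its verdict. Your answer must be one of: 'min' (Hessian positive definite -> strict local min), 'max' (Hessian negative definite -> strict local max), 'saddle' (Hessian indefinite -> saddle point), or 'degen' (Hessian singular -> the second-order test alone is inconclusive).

Compute the Hessian H = grad^2 f:
  H = [[5, 0], [0, 5]]
Verify stationarity: grad f(x*) = H x* + g = (0, 0).
Eigenvalues of H: 5, 5.
Both eigenvalues > 0, so H is positive definite -> x* is a strict local min.

min


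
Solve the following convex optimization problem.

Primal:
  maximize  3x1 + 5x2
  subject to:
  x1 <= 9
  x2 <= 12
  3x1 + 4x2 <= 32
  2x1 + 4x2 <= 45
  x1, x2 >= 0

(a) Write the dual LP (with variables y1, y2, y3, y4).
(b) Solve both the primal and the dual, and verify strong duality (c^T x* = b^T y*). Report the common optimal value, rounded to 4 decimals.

The standard primal-dual pair for 'max c^T x s.t. A x <= b, x >= 0' is:
  Dual:  min b^T y  s.t.  A^T y >= c,  y >= 0.

So the dual LP is:
  minimize  9y1 + 12y2 + 32y3 + 45y4
  subject to:
    y1 + 3y3 + 2y4 >= 3
    y2 + 4y3 + 4y4 >= 5
    y1, y2, y3, y4 >= 0

Solving the primal: x* = (0, 8).
  primal value c^T x* = 40.
Solving the dual: y* = (0, 0, 1.25, 0).
  dual value b^T y* = 40.
Strong duality: c^T x* = b^T y*. Confirmed.

40


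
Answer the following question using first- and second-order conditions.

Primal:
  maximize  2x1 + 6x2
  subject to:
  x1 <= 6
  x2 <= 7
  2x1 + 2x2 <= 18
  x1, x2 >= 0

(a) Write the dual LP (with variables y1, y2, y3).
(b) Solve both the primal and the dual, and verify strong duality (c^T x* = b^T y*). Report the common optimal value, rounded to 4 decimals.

The standard primal-dual pair for 'max c^T x s.t. A x <= b, x >= 0' is:
  Dual:  min b^T y  s.t.  A^T y >= c,  y >= 0.

So the dual LP is:
  minimize  6y1 + 7y2 + 18y3
  subject to:
    y1 + 2y3 >= 2
    y2 + 2y3 >= 6
    y1, y2, y3 >= 0

Solving the primal: x* = (2, 7).
  primal value c^T x* = 46.
Solving the dual: y* = (0, 4, 1).
  dual value b^T y* = 46.
Strong duality: c^T x* = b^T y*. Confirmed.

46


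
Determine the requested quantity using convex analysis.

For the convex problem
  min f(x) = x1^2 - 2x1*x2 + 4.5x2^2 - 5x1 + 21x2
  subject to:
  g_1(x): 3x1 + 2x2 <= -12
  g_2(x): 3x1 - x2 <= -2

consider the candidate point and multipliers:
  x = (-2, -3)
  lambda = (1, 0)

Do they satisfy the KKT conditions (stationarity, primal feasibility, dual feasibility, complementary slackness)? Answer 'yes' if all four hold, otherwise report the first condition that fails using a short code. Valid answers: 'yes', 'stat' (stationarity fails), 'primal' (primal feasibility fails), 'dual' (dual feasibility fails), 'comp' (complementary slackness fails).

Gradient of f: grad f(x) = Q x + c = (-3, -2)
Constraint values g_i(x) = a_i^T x - b_i:
  g_1((-2, -3)) = 0
  g_2((-2, -3)) = -1
Stationarity residual: grad f(x) + sum_i lambda_i a_i = (0, 0)
  -> stationarity OK
Primal feasibility (all g_i <= 0): OK
Dual feasibility (all lambda_i >= 0): OK
Complementary slackness (lambda_i * g_i(x) = 0 for all i): OK

Verdict: yes, KKT holds.

yes


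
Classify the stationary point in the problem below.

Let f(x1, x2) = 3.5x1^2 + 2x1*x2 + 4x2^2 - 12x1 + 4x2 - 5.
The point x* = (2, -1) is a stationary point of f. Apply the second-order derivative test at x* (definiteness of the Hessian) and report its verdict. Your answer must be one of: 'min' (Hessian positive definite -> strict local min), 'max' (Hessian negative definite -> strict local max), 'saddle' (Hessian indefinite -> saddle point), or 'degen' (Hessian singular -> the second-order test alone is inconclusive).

Compute the Hessian H = grad^2 f:
  H = [[7, 2], [2, 8]]
Verify stationarity: grad f(x*) = H x* + g = (0, 0).
Eigenvalues of H: 5.4384, 9.5616.
Both eigenvalues > 0, so H is positive definite -> x* is a strict local min.

min


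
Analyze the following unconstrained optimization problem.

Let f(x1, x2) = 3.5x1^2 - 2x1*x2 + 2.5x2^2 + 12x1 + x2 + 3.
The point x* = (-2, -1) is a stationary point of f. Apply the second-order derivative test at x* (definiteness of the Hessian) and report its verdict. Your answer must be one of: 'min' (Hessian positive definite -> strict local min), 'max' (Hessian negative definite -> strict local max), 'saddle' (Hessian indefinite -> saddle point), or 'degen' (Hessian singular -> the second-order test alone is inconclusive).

Compute the Hessian H = grad^2 f:
  H = [[7, -2], [-2, 5]]
Verify stationarity: grad f(x*) = H x* + g = (0, 0).
Eigenvalues of H: 3.7639, 8.2361.
Both eigenvalues > 0, so H is positive definite -> x* is a strict local min.

min


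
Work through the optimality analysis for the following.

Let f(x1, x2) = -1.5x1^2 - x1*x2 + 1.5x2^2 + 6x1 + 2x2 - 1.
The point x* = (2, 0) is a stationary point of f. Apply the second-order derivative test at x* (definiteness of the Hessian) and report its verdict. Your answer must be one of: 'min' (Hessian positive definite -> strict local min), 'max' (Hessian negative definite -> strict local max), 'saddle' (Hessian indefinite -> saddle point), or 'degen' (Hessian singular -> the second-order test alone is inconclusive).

Compute the Hessian H = grad^2 f:
  H = [[-3, -1], [-1, 3]]
Verify stationarity: grad f(x*) = H x* + g = (0, 0).
Eigenvalues of H: -3.1623, 3.1623.
Eigenvalues have mixed signs, so H is indefinite -> x* is a saddle point.

saddle


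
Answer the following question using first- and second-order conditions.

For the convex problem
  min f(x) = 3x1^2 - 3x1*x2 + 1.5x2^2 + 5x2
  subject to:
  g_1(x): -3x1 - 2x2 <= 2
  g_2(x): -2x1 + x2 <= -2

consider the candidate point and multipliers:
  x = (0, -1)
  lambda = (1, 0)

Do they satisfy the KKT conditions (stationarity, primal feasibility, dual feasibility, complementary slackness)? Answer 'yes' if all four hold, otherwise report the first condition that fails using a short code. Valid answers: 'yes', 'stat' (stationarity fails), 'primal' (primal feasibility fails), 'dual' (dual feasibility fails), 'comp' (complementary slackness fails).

Gradient of f: grad f(x) = Q x + c = (3, 2)
Constraint values g_i(x) = a_i^T x - b_i:
  g_1((0, -1)) = 0
  g_2((0, -1)) = 1
Stationarity residual: grad f(x) + sum_i lambda_i a_i = (0, 0)
  -> stationarity OK
Primal feasibility (all g_i <= 0): FAILS
Dual feasibility (all lambda_i >= 0): OK
Complementary slackness (lambda_i * g_i(x) = 0 for all i): OK

Verdict: the first failing condition is primal_feasibility -> primal.

primal


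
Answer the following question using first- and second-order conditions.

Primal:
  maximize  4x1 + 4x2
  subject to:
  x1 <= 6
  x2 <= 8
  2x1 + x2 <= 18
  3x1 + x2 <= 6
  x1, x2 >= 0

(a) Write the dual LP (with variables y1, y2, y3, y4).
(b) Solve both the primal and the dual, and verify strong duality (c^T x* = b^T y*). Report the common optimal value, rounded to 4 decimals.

The standard primal-dual pair for 'max c^T x s.t. A x <= b, x >= 0' is:
  Dual:  min b^T y  s.t.  A^T y >= c,  y >= 0.

So the dual LP is:
  minimize  6y1 + 8y2 + 18y3 + 6y4
  subject to:
    y1 + 2y3 + 3y4 >= 4
    y2 + y3 + y4 >= 4
    y1, y2, y3, y4 >= 0

Solving the primal: x* = (0, 6).
  primal value c^T x* = 24.
Solving the dual: y* = (0, 0, 0, 4).
  dual value b^T y* = 24.
Strong duality: c^T x* = b^T y*. Confirmed.

24


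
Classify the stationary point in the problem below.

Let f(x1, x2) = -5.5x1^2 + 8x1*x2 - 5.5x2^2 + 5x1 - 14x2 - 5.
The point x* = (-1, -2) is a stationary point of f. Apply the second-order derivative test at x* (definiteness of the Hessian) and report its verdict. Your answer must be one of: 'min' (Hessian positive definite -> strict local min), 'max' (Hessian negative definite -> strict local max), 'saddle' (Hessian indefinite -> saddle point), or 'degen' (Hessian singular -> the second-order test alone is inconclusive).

Compute the Hessian H = grad^2 f:
  H = [[-11, 8], [8, -11]]
Verify stationarity: grad f(x*) = H x* + g = (0, 0).
Eigenvalues of H: -19, -3.
Both eigenvalues < 0, so H is negative definite -> x* is a strict local max.

max


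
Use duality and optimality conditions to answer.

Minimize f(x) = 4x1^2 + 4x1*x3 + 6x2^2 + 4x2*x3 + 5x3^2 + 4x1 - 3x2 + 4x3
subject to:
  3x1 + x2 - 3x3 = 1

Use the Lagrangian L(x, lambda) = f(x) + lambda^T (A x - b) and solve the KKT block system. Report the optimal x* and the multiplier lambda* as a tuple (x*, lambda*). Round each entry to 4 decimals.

Form the Lagrangian:
  L(x, lambda) = (1/2) x^T Q x + c^T x + lambda^T (A x - b)
Stationarity (grad_x L = 0): Q x + c + A^T lambda = 0.
Primal feasibility: A x = b.

This gives the KKT block system:
  [ Q   A^T ] [ x     ]   [-c ]
  [ A    0  ] [ lambda ] = [ b ]

Solving the linear system:
  x*      = (-0.2633, 0.4052, -0.4615)
  lambda* = (-0.0159)
  f(x*)   = -2.0494

x* = (-0.2633, 0.4052, -0.4615), lambda* = (-0.0159)


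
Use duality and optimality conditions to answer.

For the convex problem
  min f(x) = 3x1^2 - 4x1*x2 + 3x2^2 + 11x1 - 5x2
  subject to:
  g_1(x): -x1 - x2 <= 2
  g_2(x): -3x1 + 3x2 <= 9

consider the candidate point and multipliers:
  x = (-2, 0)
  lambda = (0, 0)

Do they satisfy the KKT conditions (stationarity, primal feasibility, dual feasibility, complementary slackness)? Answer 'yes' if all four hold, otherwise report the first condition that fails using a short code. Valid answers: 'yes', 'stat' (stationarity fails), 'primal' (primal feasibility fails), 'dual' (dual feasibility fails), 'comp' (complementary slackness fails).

Gradient of f: grad f(x) = Q x + c = (-1, 3)
Constraint values g_i(x) = a_i^T x - b_i:
  g_1((-2, 0)) = 0
  g_2((-2, 0)) = -3
Stationarity residual: grad f(x) + sum_i lambda_i a_i = (-1, 3)
  -> stationarity FAILS
Primal feasibility (all g_i <= 0): OK
Dual feasibility (all lambda_i >= 0): OK
Complementary slackness (lambda_i * g_i(x) = 0 for all i): OK

Verdict: the first failing condition is stationarity -> stat.

stat


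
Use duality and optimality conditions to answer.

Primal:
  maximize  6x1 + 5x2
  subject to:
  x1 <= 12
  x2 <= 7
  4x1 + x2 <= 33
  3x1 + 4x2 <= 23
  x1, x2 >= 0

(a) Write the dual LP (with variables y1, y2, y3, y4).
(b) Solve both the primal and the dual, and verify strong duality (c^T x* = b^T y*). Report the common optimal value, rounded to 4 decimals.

The standard primal-dual pair for 'max c^T x s.t. A x <= b, x >= 0' is:
  Dual:  min b^T y  s.t.  A^T y >= c,  y >= 0.

So the dual LP is:
  minimize  12y1 + 7y2 + 33y3 + 23y4
  subject to:
    y1 + 4y3 + 3y4 >= 6
    y2 + y3 + 4y4 >= 5
    y1, y2, y3, y4 >= 0

Solving the primal: x* = (7.6667, 0).
  primal value c^T x* = 46.
Solving the dual: y* = (0, 0, 0, 2).
  dual value b^T y* = 46.
Strong duality: c^T x* = b^T y*. Confirmed.

46


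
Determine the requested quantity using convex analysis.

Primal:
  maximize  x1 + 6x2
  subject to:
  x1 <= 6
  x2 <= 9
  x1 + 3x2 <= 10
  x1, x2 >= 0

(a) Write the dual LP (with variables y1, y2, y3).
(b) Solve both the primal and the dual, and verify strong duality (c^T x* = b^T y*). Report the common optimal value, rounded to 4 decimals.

The standard primal-dual pair for 'max c^T x s.t. A x <= b, x >= 0' is:
  Dual:  min b^T y  s.t.  A^T y >= c,  y >= 0.

So the dual LP is:
  minimize  6y1 + 9y2 + 10y3
  subject to:
    y1 + y3 >= 1
    y2 + 3y3 >= 6
    y1, y2, y3 >= 0

Solving the primal: x* = (0, 3.3333).
  primal value c^T x* = 20.
Solving the dual: y* = (0, 0, 2).
  dual value b^T y* = 20.
Strong duality: c^T x* = b^T y*. Confirmed.

20
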